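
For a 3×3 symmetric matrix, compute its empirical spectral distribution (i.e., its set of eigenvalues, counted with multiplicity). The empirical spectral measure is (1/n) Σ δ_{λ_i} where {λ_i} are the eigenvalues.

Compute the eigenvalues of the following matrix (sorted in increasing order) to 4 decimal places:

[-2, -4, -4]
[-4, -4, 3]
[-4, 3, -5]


Since M is real symmetric, all three eigenvalues are real; they are the roots of det(λI − M) = λ³ − (tr M) λ² + s λ − det M, where s is the sum of the principal 2×2 minors.
tr M = -2 + (-4) + (-5) = -11.
s = ((-2)·(-4) − (-4)²) + ((-2)·(-5) − (-4)²) + ((-4)·(-5) − 3²) = -8 + (-6) + 11 = -3.
det M (expand along row 1) = (-2)·11 − (-4)·32 + (-4)·(-28) = 218.
Characteristic polynomial: λ³ + 11λ² − 3λ − 218 = 0.
Substitute λ = y + (tr M)/3 = y − 3.666667 to remove the quadratic term: y³ + p·y + q = 0 with p = s − (tr M)²/3 = -43.333333 and q = −2(tr M)³/27 + (tr M)·s/3 − det M = -108.407407.
Three real roots ⇒ use the trigonometric (Viète) form: r = 2√(−p/3) = 7.601170, φ = arccos(3q/(p·r)) = arccos(0.987365) = 0.159134 rad.
y_k = r·cos(φ/3 − 2πk/3) for k = 0, 1, 2 gives y = 7.590478, -3.446221, -4.144257.
λ_k = y_k − 3.666667 gives λ = 3.9238, -7.1129, -7.8109 (check: the sum is -11.0000 = tr M).

Eigenvalues sorted in increasing order: [-7.8109, -7.1129, 3.9238].


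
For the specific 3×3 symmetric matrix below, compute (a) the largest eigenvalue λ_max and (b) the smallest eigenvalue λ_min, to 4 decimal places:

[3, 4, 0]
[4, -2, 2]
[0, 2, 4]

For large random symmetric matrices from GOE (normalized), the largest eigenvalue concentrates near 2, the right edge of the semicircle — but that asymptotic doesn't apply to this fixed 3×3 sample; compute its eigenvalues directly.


Since M is real symmetric, all three eigenvalues are real; they are the roots of det(λI − M) = λ³ − (tr M) λ² + s λ − det M, where s is the sum of the principal 2×2 minors.
tr M = 3 + (-2) + 4 = 5.
s = (3·(-2) − 4²) + (3·4 − 0²) + ((-2)·4 − 2²) = -22 + 12 + (-12) = -22.
det M (expand along row 1) = 3·(-12) − 4·16 + 0·8 = -100.
Characteristic polynomial: λ³ − 5λ² − 22λ + 100 = 0.
Substitute λ = y + (tr M)/3 = y + 1.666667 to remove the quadratic term: y³ + p·y + q = 0 with p = s − (tr M)²/3 = -30.333333 and q = −2(tr M)³/27 + (tr M)·s/3 − det M = 54.074074.
Three real roots ⇒ use the trigonometric (Viète) form: r = 2√(−p/3) = 6.359595, φ = arccos(3q/(p·r)) = arccos(-0.840932) = 2.569799 rad.
y_k = r·cos(φ/3 − 2πk/3) for k = 0, 1, 2 gives y = 4.165602, 2.078828, -6.244430.
λ_k = y_k + 1.666667 gives λ = 5.8323, 3.7455, -4.5778 (check: the sum is 5.0000 = tr M).

Hence λ_max = 5.8323 and λ_min = -4.5778.


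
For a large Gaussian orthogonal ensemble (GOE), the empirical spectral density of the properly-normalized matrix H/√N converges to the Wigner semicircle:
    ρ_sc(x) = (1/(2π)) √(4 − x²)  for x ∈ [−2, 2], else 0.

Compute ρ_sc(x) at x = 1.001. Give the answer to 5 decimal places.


ρ_sc(x) = (1/(2π)) √(4 − x²). With x = 1.001:
  4 − x² = 4 − (1.001)² = 4 − 1.002001 = 2.997999.
  √(4 − x²) = 1.731473.
  1/(2π) = 0.159155.
  ρ_sc(1.001) = 0.159155 · 1.731473 = 0.275572.

Rounded to 5 decimal places: ρ_sc(1.001) ≈ 0.27557.


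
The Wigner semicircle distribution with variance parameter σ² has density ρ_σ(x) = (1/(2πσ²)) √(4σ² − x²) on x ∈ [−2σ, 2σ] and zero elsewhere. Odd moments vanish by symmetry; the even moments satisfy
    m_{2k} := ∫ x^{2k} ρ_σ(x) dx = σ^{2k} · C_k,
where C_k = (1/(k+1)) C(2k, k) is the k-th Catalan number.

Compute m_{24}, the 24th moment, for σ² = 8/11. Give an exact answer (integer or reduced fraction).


By the scaled semicircle moment identity, m_{2k} = σ^{2k} · C_k with k = 12.
C_12 = (1/(k+1)) · C(2k, k) = (1/13) · C(24, 12) = (1/13) · 2704156 = 208012.
σ^{2k} = (σ²)^k = (8/11)^12 = 68719476736/3138428376721.

Therefore m_{24} = σ^{24} · C_12 = (68719476736/3138428376721) · 208012 = 14294475794808832/3138428376721.


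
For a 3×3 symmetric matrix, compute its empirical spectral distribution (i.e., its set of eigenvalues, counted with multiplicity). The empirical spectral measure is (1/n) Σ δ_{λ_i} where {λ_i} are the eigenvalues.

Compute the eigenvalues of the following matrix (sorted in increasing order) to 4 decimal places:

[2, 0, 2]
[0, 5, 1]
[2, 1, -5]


Since M is real symmetric, all three eigenvalues are real; they are the roots of det(λI − M) = λ³ − (tr M) λ² + s λ − det M, where s is the sum of the principal 2×2 minors.
tr M = 2 + 5 + (-5) = 2.
s = (2·5 − 0²) + (2·(-5) − 2²) + (5·(-5) − 1²) = 10 + (-14) + (-26) = -30.
det M (expand along row 1) = 2·(-26) − 0·(-2) + 2·(-10) = -72.
Characteristic polynomial: λ³ − 2λ² − 30λ + 72 = 0.
Substitute λ = y + (tr M)/3 = y + 0.666667 to remove the quadratic term: y³ + p·y + q = 0 with p = s − (tr M)²/3 = -31.333333 and q = −2(tr M)³/27 + (tr M)·s/3 − det M = 51.407407.
Three real roots ⇒ use the trigonometric (Viète) form: r = 2√(−p/3) = 6.463573, φ = arccos(3q/(p·r)) = arccos(-0.761496) = 2.436415 rad.
y_k = r·cos(φ/3 − 2πk/3) for k = 0, 1, 2 gives y = 4.446604, 1.839225, -6.285828.
λ_k = y_k + 0.666667 gives λ = 5.1133, 2.5059, -5.6192 (check: the sum is 2.0000 = tr M).

Eigenvalues sorted in increasing order: [-5.6192, 2.5059, 5.1133].


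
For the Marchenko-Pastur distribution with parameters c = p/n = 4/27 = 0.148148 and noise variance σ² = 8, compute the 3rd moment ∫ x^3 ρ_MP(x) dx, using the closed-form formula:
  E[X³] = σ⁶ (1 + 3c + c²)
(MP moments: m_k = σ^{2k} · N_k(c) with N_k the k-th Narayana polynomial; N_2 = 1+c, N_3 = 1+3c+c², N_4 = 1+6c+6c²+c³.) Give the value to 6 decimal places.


E[X³] = σ⁶ (1 + 3c + c²) (third MP moment). With σ² = 8 (so σ⁶ = 512) and c = 4/27 = 0.148148: E[X³] = 512 · (1 + 3·0.148148 + (0.148148)²) = 512 · 1.466392.

So E[X^3] = 750.792867.


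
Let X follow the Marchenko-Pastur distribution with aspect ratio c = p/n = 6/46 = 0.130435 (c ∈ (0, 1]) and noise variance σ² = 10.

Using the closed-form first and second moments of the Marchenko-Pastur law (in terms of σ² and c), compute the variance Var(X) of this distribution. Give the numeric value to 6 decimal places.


Recall the MP moments m_1 = E[X] = σ² and m_2 = E[X²] = σ⁴ (1 + c).
m_1 = E[X] = σ² = 10, so m_1² = 100.
m_2 = E[X²] = σ⁴ (1 + c) = 100 · (1 + 0.130435) = 100 · 1.130435 = 113.043478.
(Note m_2 − m_1² simplifies to c · σ⁴ = 0.130435 · 100.)

Var(X) = m_2 − m_1² = 113.043478 − 100 = 13.043478.


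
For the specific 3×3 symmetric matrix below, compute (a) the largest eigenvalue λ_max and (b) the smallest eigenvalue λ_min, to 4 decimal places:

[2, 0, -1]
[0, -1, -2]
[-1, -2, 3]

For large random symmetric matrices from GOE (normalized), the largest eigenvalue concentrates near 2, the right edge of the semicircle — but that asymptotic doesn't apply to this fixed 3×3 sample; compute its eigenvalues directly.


Since M is real symmetric, all three eigenvalues are real; they are the roots of det(λI − M) = λ³ − (tr M) λ² + s λ − det M, where s is the sum of the principal 2×2 minors.
tr M = 2 + (-1) + 3 = 4.
s = (2·(-1) − 0²) + (2·3 − (-1)²) + ((-1)·3 − (-2)²) = -2 + 5 + (-7) = -4.
det M (expand along row 1) = 2·(-7) − 0·(-2) + (-1)·(-1) = -13.
Characteristic polynomial: λ³ − 4λ² − 4λ + 13 = 0.
Substitute λ = y + (tr M)/3 = y + 1.333333 to remove the quadratic term: y³ + p·y + q = 0 with p = s − (tr M)²/3 = -9.333333 and q = −2(tr M)³/27 + (tr M)·s/3 − det M = 2.925926.
Three real roots ⇒ use the trigonometric (Viète) form: r = 2√(−p/3) = 3.527668, φ = arccos(3q/(p·r)) = arccos(-0.266600) = 1.840660 rad.
y_k = r·cos(φ/3 − 2πk/3) for k = 0, 1, 2 gives y = 2.884247, 0.316902, -3.201149.
λ_k = y_k + 1.333333 gives λ = 4.2176, 1.6502, -1.8678 (check: the sum is 4.0000 = tr M).

Hence λ_max = 4.2176 and λ_min = -1.8678.


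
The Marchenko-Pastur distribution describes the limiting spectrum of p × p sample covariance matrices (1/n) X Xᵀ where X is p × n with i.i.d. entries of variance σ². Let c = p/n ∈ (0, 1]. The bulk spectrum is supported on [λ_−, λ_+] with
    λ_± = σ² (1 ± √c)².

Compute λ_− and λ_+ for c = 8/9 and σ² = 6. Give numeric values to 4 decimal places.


c = 8/9 = 0.888889; √c = 0.942809.
λ_− = σ² (1 − √c)² = 6 · (1 − 0.942809)² = 6 · (0.057191)² = 0.019625.
λ_+ = σ² (1 + √c)² = 6 · (1 + 0.942809)² = 6 · (1.942809)² = 22.647042.

Rounded to 4 decimal places: λ_− ≈ 0.0196, λ_+ ≈ 22.6470.


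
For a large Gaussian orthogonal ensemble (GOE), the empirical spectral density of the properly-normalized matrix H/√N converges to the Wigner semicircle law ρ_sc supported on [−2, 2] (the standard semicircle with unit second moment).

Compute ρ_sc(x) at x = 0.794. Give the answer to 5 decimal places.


ρ_sc(x) = (1/(2π)) √(4 − x²). With x = 0.794:
  4 − x² = 4 − (0.794)² = 4 − 0.630436 = 3.369564.
  √(4 − x²) = 1.835637.
  1/(2π) = 0.159155.
  ρ_sc(0.794) = 0.159155 · 1.835637 = 0.292151.

Rounded to 5 decimal places: ρ_sc(0.794) ≈ 0.29215.


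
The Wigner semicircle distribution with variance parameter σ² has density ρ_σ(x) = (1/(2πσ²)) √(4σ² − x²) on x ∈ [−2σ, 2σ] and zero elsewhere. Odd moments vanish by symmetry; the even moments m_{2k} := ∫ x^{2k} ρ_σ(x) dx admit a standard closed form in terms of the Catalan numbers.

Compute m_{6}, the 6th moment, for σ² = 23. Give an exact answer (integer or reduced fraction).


By the scaled semicircle moment identity, m_{2k} = σ^{2k} · C_k with k = 3.
C_3 = (1/(k+1)) · C(2k, k) = (1/4) · C(6, 3) = (1/4) · 20 = 5.
σ^{2k} = (σ²)^k = (23)^3 = 12167.

Therefore m_{6} = σ^{6} · C_3 = 12167 · 5 = 60835.


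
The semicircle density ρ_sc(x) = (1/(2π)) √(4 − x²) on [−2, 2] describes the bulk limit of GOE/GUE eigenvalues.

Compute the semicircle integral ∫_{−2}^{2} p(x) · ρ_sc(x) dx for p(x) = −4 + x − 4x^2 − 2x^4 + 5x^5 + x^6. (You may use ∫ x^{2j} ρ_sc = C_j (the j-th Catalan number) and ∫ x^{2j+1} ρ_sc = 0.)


Write p(x) = Σ a_i x^i, split into monomials and integrate each against ρ_sc separately.
Using ∫ x^{2j} ρ_sc = C_j = (1/(j+1)) C(2j, j) (Catalan numbers) and ∫ x^{2j+1} ρ_sc = 0 (odd monomials vanish by symmetry):
  i = 0 (even): a_0 · C_{0} = -4 · 1 = -4
  i = 1 (odd): ∫ x^1 ρ_sc = 0 (vanishes)
  i = 2 (even): a_2 · C_{1} = -4 · 1 = -4
  i = 4 (even): a_4 · C_{2} = -2 · 2 = -4
  i = 5 (odd): ∫ x^5 ρ_sc = 0 (vanishes)
  i = 6 (even): a_6 · C_{3} = 1 · 5 = 5

Summing the contributions: ∫_{−2}^{2} p(x) ρ_sc(x) dx = (-4) + (-4) + (-4) + 5 = -7.


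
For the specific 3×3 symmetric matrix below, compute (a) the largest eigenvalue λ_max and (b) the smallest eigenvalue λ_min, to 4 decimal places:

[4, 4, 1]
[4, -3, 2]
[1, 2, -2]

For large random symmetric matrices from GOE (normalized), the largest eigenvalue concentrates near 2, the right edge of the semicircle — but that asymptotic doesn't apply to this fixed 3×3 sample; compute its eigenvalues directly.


Since M is real symmetric, all three eigenvalues are real; they are the roots of det(λI − M) = λ³ − (tr M) λ² + s λ − det M, where s is the sum of the principal 2×2 minors.
tr M = 4 + (-3) + (-2) = -1.
s = (4·(-3) − 4²) + (4·(-2) − 1²) + ((-3)·(-2) − 2²) = -28 + (-9) + 2 = -35.
det M (expand along row 1) = 4·2 − 4·(-10) + 1·11 = 59.
Characteristic polynomial: λ³ + λ² − 35λ − 59 = 0.
Substitute λ = y + (tr M)/3 = y − 0.333333 to remove the quadratic term: y³ + p·y + q = 0 with p = s − (tr M)²/3 = -35.333333 and q = −2(tr M)³/27 + (tr M)·s/3 − det M = -47.259259.
Three real roots ⇒ use the trigonometric (Viète) form: r = 2√(−p/3) = 6.863753, φ = arccos(3q/(p·r)) = arccos(0.584604) = 0.946404 rad.
y_k = r·cos(φ/3 − 2πk/3) for k = 0, 1, 2 gives y = 6.525036, -1.418266, -5.106770.
λ_k = y_k − 0.333333 gives λ = 6.1917, -1.7516, -5.4401 (check: the sum is -1.0000 = tr M).

Hence λ_max = 6.1917 and λ_min = -5.4401.


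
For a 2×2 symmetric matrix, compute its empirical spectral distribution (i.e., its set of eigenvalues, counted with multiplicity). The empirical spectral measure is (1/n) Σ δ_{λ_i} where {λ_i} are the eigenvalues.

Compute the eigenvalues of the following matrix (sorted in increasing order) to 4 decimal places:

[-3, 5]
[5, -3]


Since M is real symmetric, both eigenvalues are real; they are the roots of det(λI − M) = λ² − (tr M) λ + det M.
tr M = -3 + (-3) = -6.
det M = (-3)·(-3) − 5² = 9 − 25 = -16.
Characteristic polynomial: λ² + 6λ − 16 = 0.
Discriminant Δ = (tr M)² − 4·det M = 36 − (-64) = 100; √Δ = 10.000000.
λ = (tr M ± √Δ)/2 = (-6 ± 10.000000)/2, giving (tr M − √Δ)/2 = -8.0000 and (tr M + √Δ)/2 = 2.0000.

Eigenvalues sorted in increasing order: [-8.0000, 2.0000].


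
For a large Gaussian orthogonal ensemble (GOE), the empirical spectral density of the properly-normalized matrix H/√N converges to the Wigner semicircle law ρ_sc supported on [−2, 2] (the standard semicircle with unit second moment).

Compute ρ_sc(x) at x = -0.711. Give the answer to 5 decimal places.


ρ_sc(x) = (1/(2π)) √(4 − x²). With x = -0.711:
  4 − x² = 4 − (-0.711)² = 4 − 0.505521 = 3.494479.
  √(4 − x²) = 1.869353.
  1/(2π) = 0.159155.
  ρ_sc(-0.711) = 0.159155 · 1.869353 = 0.297517.

Rounded to 5 decimal places: ρ_sc(-0.711) ≈ 0.29752.


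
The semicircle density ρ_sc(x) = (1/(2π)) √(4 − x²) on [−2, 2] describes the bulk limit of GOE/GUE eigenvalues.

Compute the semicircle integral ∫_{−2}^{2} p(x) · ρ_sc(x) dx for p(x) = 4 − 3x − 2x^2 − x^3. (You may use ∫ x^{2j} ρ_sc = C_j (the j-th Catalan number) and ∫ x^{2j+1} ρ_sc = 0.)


Write p(x) = Σ a_i x^i, split into monomials and integrate each against ρ_sc separately.
Using ∫ x^{2j} ρ_sc = C_j = (1/(j+1)) C(2j, j) (Catalan numbers) and ∫ x^{2j+1} ρ_sc = 0 (odd monomials vanish by symmetry):
  i = 0 (even): a_0 · C_{0} = 4 · 1 = 4
  i = 1 (odd): ∫ x^1 ρ_sc = 0 (vanishes)
  i = 2 (even): a_2 · C_{1} = -2 · 1 = -2
  i = 3 (odd): ∫ x^3 ρ_sc = 0 (vanishes)

Summing the contributions: ∫_{−2}^{2} p(x) ρ_sc(x) dx = 4 + (-2) = 2.


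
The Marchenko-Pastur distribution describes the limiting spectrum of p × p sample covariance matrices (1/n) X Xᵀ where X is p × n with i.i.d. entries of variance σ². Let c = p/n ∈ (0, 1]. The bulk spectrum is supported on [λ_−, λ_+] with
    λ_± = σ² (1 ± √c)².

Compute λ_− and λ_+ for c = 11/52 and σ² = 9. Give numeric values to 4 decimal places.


c = 11/52 = 0.211538; √c = 0.459933.
λ_− = σ² (1 − √c)² = 9 · (1 − 0.459933)² = 9 · (0.540067)² = 2.625050.
λ_+ = σ² (1 + √c)² = 9 · (1 + 0.459933)² = 9 · (1.459933)² = 19.182642.

Rounded to 4 decimal places: λ_− ≈ 2.6251, λ_+ ≈ 19.1826.


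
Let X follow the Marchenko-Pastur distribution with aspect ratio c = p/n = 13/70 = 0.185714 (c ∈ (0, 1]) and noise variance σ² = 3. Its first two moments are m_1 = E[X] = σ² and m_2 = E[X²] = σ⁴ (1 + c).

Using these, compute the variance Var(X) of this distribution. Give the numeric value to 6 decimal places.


m_1 = E[X] = σ² = 3, so m_1² = 9.
m_2 = E[X²] = σ⁴ (1 + c) = 9 · (1 + 0.185714) = 9 · 1.185714 = 10.671429.
(Note m_2 − m_1² simplifies to c · σ⁴ = 0.185714 · 9.)

Var(X) = m_2 − m_1² = 10.671429 − 9 = 1.671429.


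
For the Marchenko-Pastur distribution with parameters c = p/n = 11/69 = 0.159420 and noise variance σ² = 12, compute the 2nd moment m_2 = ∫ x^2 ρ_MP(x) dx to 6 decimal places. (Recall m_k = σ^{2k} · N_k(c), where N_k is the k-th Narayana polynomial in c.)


E[X²] = σ⁴ (1 + c) (second MP moment). With σ² = 12 (so σ⁴ = 144) and c = 11/69 = 0.159420: E[X²] = 144 · (1 + 0.159420) = 144 · 1.159420.

So E[X^2] = 166.956522.


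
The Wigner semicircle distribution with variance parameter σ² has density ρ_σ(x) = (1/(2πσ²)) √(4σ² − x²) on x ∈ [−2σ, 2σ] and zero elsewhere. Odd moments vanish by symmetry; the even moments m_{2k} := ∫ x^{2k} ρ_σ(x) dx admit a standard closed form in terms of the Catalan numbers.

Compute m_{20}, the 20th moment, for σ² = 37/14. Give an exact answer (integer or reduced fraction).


By the scaled semicircle moment identity, m_{2k} = σ^{2k} · C_k with k = 10.
C_10 = (1/(k+1)) · C(2k, k) = (1/11) · C(20, 10) = (1/11) · 184756 = 16796.
σ^{2k} = (σ²)^k = (37/14)^10 = 4808584372417849/289254654976.

Therefore m_{20} = σ^{20} · C_10 = (4808584372417849/289254654976) · 16796 = 20191245779782547951/72313663744.


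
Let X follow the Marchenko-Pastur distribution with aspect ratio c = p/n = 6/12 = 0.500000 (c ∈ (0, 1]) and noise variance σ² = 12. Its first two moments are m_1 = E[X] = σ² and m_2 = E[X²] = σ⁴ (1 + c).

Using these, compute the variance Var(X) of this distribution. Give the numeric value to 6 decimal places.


m_1 = E[X] = σ² = 12, so m_1² = 144.
m_2 = E[X²] = σ⁴ (1 + c) = 144 · (1 + 0.500000) = 144 · 1.500000 = 216.000000.
(Note m_2 − m_1² simplifies to c · σ⁴ = 0.500000 · 144.)

Var(X) = m_2 − m_1² = 216.000000 − 144 = 72.000000.


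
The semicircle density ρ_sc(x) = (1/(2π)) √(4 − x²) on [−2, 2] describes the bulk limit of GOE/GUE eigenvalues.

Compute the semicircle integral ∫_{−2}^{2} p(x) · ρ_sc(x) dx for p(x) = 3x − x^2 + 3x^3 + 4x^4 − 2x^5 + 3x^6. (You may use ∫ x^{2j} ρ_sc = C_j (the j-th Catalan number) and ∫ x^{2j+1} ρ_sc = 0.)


Write p(x) = Σ a_i x^i, split into monomials and integrate each against ρ_sc separately.
Using ∫ x^{2j} ρ_sc = C_j = (1/(j+1)) C(2j, j) (Catalan numbers) and ∫ x^{2j+1} ρ_sc = 0 (odd monomials vanish by symmetry):
  i = 1 (odd): ∫ x^1 ρ_sc = 0 (vanishes)
  i = 2 (even): a_2 · C_{1} = -1 · 1 = -1
  i = 3 (odd): ∫ x^3 ρ_sc = 0 (vanishes)
  i = 4 (even): a_4 · C_{2} = 4 · 2 = 8
  i = 5 (odd): ∫ x^5 ρ_sc = 0 (vanishes)
  i = 6 (even): a_6 · C_{3} = 3 · 5 = 15

Summing the contributions: ∫_{−2}^{2} p(x) ρ_sc(x) dx = (-1) + 8 + 15 = 22.


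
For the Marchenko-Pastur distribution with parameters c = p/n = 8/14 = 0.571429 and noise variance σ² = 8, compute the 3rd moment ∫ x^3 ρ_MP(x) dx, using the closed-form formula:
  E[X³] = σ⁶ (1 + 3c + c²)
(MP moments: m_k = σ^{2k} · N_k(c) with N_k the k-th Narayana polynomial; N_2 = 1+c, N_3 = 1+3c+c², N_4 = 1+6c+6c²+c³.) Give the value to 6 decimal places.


E[X³] = σ⁶ (1 + 3c + c²) (third MP moment). With σ² = 8 (so σ⁶ = 512) and c = 8/14 = 0.571429: E[X³] = 512 · (1 + 3·0.571429 + (0.571429)²) = 512 · 3.040816.

So E[X^3] = 1556.897959.


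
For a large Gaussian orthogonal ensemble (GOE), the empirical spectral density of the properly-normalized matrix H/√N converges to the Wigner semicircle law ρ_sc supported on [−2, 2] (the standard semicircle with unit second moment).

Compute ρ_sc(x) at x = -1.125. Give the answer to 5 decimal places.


ρ_sc(x) = (1/(2π)) √(4 − x²). With x = -1.125:
  4 − x² = 4 − (-1.125)² = 4 − 1.265625 = 2.734375.
  √(4 − x²) = 1.653595.
  1/(2π) = 0.159155.
  ρ_sc(-1.125) = 0.159155 · 1.653595 = 0.263178.

Rounded to 5 decimal places: ρ_sc(-1.125) ≈ 0.26318.


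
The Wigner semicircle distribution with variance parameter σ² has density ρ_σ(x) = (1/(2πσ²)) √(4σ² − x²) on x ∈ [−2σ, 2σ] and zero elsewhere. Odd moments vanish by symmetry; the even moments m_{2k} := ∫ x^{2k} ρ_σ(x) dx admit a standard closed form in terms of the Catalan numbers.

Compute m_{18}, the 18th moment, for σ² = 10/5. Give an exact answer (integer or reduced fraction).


By the scaled semicircle moment identity, m_{2k} = σ^{2k} · C_k with k = 9.
C_9 = (1/(k+1)) · C(2k, k) = (1/10) · C(18, 9) = (1/10) · 48620 = 4862.
σ^{2k} = (σ²)^k = (10/5)^9 = 512.

Therefore m_{18} = σ^{18} · C_9 = 512 · 4862 = 2489344.


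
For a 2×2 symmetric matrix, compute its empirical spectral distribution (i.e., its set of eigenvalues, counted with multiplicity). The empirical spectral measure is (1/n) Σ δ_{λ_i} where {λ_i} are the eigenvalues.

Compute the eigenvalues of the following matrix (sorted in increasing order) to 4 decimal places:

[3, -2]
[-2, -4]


Since M is real symmetric, both eigenvalues are real; they are the roots of det(λI − M) = λ² − (tr M) λ + det M.
tr M = 3 + (-4) = -1.
det M = 3·(-4) − (-2)² = -12 − 4 = -16.
Characteristic polynomial: λ² + λ − 16 = 0.
Discriminant Δ = (tr M)² − 4·det M = 1 − (-64) = 65; √Δ = 8.062258.
λ = (tr M ± √Δ)/2 = (-1 ± 8.062258)/2, giving (tr M − √Δ)/2 = -4.5311 and (tr M + √Δ)/2 = 3.5311.

Eigenvalues sorted in increasing order: [-4.5311, 3.5311].


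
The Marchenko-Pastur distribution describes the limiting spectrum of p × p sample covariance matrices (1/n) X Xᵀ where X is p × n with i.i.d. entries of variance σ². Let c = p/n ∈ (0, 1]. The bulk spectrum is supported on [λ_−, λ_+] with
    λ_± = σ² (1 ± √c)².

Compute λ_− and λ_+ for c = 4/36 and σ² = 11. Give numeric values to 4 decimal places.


c = 4/36 = 0.111111; √c = 0.333333.
λ_− = σ² (1 − √c)² = 11 · (1 − 0.333333)² = 11 · (0.666667)² = 4.888889.
λ_+ = σ² (1 + √c)² = 11 · (1 + 0.333333)² = 11 · (1.333333)² = 19.555556.

Rounded to 4 decimal places: λ_− ≈ 4.8889, λ_+ ≈ 19.5556.


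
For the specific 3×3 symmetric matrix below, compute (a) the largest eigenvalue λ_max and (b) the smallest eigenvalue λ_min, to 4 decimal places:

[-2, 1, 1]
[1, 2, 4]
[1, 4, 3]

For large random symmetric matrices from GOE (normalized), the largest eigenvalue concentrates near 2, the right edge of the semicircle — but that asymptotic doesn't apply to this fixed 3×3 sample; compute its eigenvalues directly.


Since M is real symmetric, all three eigenvalues are real; they are the roots of det(λI − M) = λ³ − (tr M) λ² + s λ − det M, where s is the sum of the principal 2×2 minors.
tr M = -2 + 2 + 3 = 3.
s = ((-2)·2 − 1²) + ((-2)·3 − 1²) + (2·3 − 4²) = -5 + (-7) + (-10) = -22.
det M (expand along row 1) = (-2)·(-10) − 1·(-1) + 1·2 = 23.
Characteristic polynomial: λ³ − 3λ² − 22λ − 23 = 0.
Substitute λ = y + (tr M)/3 = y + 1.000000 to remove the quadratic term: y³ + p·y + q = 0 with p = s − (tr M)²/3 = -25.000000 and q = −2(tr M)³/27 + (tr M)·s/3 − det M = -47.000000.
Three real roots ⇒ use the trigonometric (Viète) form: r = 2√(−p/3) = 5.773503, φ = arccos(3q/(p·r)) = arccos(0.976877) = 0.215467 rad.
y_k = r·cos(φ/3 − 2πk/3) for k = 0, 1, 2 gives y = 5.758618, -2.520506, -3.238112.
λ_k = y_k + 1.000000 gives λ = 6.7586, -1.5205, -2.2381 (check: the sum is 3.0000 = tr M).

Hence λ_max = 6.7586 and λ_min = -2.2381.


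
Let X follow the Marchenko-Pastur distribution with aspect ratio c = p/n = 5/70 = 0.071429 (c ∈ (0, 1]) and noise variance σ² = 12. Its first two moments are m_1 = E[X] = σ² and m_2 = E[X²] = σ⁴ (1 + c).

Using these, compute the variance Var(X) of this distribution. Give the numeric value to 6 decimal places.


m_1 = E[X] = σ² = 12, so m_1² = 144.
m_2 = E[X²] = σ⁴ (1 + c) = 144 · (1 + 0.071429) = 144 · 1.071429 = 154.285714.
(Note m_2 − m_1² simplifies to c · σ⁴ = 0.071429 · 144.)

Var(X) = m_2 − m_1² = 154.285714 − 144 = 10.285714.


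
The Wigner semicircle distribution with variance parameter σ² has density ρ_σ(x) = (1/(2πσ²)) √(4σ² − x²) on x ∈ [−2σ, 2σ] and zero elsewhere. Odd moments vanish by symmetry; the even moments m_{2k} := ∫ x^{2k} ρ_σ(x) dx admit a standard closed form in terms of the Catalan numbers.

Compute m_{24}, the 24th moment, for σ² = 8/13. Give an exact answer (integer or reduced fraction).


By the scaled semicircle moment identity, m_{2k} = σ^{2k} · C_k with k = 12.
C_12 = (1/(k+1)) · C(2k, k) = (1/13) · C(24, 12) = (1/13) · 2704156 = 208012.
σ^{2k} = (σ²)^k = (8/13)^12 = 68719476736/23298085122481.

Therefore m_{24} = σ^{24} · C_12 = (68719476736/23298085122481) · 208012 = 14294475794808832/23298085122481.


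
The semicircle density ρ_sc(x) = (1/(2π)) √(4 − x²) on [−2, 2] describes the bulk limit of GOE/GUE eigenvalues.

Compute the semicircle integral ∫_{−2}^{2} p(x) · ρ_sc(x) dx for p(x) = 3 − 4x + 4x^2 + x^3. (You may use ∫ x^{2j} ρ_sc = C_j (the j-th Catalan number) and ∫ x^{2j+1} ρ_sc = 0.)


Write p(x) = Σ a_i x^i, split into monomials and integrate each against ρ_sc separately.
Using ∫ x^{2j} ρ_sc = C_j = (1/(j+1)) C(2j, j) (Catalan numbers) and ∫ x^{2j+1} ρ_sc = 0 (odd monomials vanish by symmetry):
  i = 0 (even): a_0 · C_{0} = 3 · 1 = 3
  i = 1 (odd): ∫ x^1 ρ_sc = 0 (vanishes)
  i = 2 (even): a_2 · C_{1} = 4 · 1 = 4
  i = 3 (odd): ∫ x^3 ρ_sc = 0 (vanishes)

Summing the contributions: ∫_{−2}^{2} p(x) ρ_sc(x) dx = 3 + 4 = 7.


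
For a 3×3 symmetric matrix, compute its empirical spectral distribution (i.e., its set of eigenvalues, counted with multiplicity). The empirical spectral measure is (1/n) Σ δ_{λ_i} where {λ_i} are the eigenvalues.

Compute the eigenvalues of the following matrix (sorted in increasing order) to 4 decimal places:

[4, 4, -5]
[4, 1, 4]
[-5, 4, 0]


Since M is real symmetric, all three eigenvalues are real; they are the roots of det(λI − M) = λ³ − (tr M) λ² + s λ − det M, where s is the sum of the principal 2×2 minors.
tr M = 4 + 1 + 0 = 5.
s = (4·1 − 4²) + (4·0 − (-5)²) + (1·0 − 4²) = -12 + (-25) + (-16) = -53.
det M (expand along row 1) = 4·(-16) − 4·20 + (-5)·21 = -249.
Characteristic polynomial: λ³ − 5λ² − 53λ + 249 = 0.
Substitute λ = y + (tr M)/3 = y + 1.666667 to remove the quadratic term: y³ + p·y + q = 0 with p = s − (tr M)²/3 = -61.333333 and q = −2(tr M)³/27 + (tr M)·s/3 − det M = 151.407407.
Three real roots ⇒ use the trigonometric (Viète) form: r = 2√(−p/3) = 9.043107, φ = arccos(3q/(p·r)) = arccos(-0.818944) = 2.530365 rad.
y_k = r·cos(φ/3 − 2πk/3) for k = 0, 1, 2 gives y = 6.012637, 2.843424, -8.856060.
λ_k = y_k + 1.666667 gives λ = 7.6793, 4.5101, -7.1894 (check: the sum is 5.0000 = tr M).

Eigenvalues sorted in increasing order: [-7.1894, 4.5101, 7.6793].


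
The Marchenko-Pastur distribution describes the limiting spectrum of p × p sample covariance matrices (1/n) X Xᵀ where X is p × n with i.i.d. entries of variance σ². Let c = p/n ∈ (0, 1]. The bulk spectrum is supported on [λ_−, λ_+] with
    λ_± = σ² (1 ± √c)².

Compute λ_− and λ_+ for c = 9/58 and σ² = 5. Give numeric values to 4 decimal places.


c = 9/58 = 0.155172; √c = 0.393919.
λ_− = σ² (1 − √c)² = 5 · (1 − 0.393919)² = 5 · (0.606081)² = 1.836669.
λ_+ = σ² (1 + √c)² = 5 · (1 + 0.393919)² = 5 · (1.393919)² = 9.715055.

Rounded to 4 decimal places: λ_− ≈ 1.8367, λ_+ ≈ 9.7151.


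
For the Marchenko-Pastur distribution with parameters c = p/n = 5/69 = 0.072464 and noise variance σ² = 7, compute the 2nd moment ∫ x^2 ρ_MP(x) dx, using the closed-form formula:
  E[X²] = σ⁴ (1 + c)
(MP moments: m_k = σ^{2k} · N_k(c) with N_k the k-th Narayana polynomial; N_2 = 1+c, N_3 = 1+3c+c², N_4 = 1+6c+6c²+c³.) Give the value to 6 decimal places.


E[X²] = σ⁴ (1 + c) (second MP moment). With σ² = 7 (so σ⁴ = 49) and c = 5/69 = 0.072464: E[X²] = 49 · (1 + 0.072464) = 49 · 1.072464.

So E[X^2] = 52.550725.


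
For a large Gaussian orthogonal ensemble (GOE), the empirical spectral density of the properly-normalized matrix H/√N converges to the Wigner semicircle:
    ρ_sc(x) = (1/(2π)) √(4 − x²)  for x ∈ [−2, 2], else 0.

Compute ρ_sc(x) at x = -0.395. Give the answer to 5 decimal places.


ρ_sc(x) = (1/(2π)) √(4 − x²). With x = -0.395:
  4 − x² = 4 − (-0.395)² = 4 − 0.156025 = 3.843975.
  √(4 − x²) = 1.960606.
  1/(2π) = 0.159155.
  ρ_sc(-0.395) = 0.159155 · 1.960606 = 0.312040.

Rounded to 5 decimal places: ρ_sc(-0.395) ≈ 0.31204.


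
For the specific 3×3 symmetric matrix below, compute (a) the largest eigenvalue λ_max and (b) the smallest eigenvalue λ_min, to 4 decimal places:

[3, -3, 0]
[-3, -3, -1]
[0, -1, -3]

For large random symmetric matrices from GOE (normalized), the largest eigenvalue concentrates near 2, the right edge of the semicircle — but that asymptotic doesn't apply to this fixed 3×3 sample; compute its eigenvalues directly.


Since M is real symmetric, all three eigenvalues are real; they are the roots of det(λI − M) = λ³ − (tr M) λ² + s λ − det M, where s is the sum of the principal 2×2 minors.
tr M = 3 + (-3) + (-3) = -3.
s = (3·(-3) − (-3)²) + (3·(-3) − 0²) + ((-3)·(-3) − (-1)²) = -18 + (-9) + 8 = -19.
det M (expand along row 1) = 3·8 − (-3)·9 + 0·3 = 51.
Characteristic polynomial: λ³ + 3λ² − 19λ − 51 = 0.
Substitute λ = y + (tr M)/3 = y − 1.000000 to remove the quadratic term: y³ + p·y + q = 0 with p = s − (tr M)²/3 = -22.000000 and q = −2(tr M)³/27 + (tr M)·s/3 − det M = -30.000000.
Three real roots ⇒ use the trigonometric (Viète) form: r = 2√(−p/3) = 5.416026, φ = arccos(3q/(p·r)) = arccos(0.755334) = 0.714632 rad.
y_k = r·cos(φ/3 − 2πk/3) for k = 0, 1, 2 gives y = 5.263086, -1.524772, -3.738314.
λ_k = y_k − 1.000000 gives λ = 4.2631, -2.5248, -4.7383 (check: the sum is -3.0000 = tr M).

Hence λ_max = 4.2631 and λ_min = -4.7383.


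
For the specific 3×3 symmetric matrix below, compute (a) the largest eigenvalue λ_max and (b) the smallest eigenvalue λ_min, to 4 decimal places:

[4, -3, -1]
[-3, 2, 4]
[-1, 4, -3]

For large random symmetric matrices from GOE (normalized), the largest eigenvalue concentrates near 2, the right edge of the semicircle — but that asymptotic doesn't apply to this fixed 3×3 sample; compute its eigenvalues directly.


Since M is real symmetric, all three eigenvalues are real; they are the roots of det(λI − M) = λ³ − (tr M) λ² + s λ − det M, where s is the sum of the principal 2×2 minors.
tr M = 4 + 2 + (-3) = 3.
s = (4·2 − (-3)²) + (4·(-3) − (-1)²) + (2·(-3) − 4²) = -1 + (-13) + (-22) = -36.
det M (expand along row 1) = 4·(-22) − (-3)·13 + (-1)·(-10) = -39.
Characteristic polynomial: λ³ − 3λ² − 36λ + 39 = 0.
Substitute λ = y + (tr M)/3 = y + 1.000000 to remove the quadratic term: y³ + p·y + q = 0 with p = s − (tr M)²/3 = -39.000000 and q = −2(tr M)³/27 + (tr M)·s/3 − det M = 1.000000.
Three real roots ⇒ use the trigonometric (Viète) form: r = 2√(−p/3) = 7.211103, φ = arccos(3q/(p·r)) = arccos(-0.010667) = 1.581464 rad.
y_k = r·cos(φ/3 − 2πk/3) for k = 0, 1, 2 gives y = 6.232138, 0.025641, -6.257779.
λ_k = y_k + 1.000000 gives λ = 7.2321, 1.0256, -5.2578 (check: the sum is 3.0000 = tr M).

Hence λ_max = 7.2321 and λ_min = -5.2578.


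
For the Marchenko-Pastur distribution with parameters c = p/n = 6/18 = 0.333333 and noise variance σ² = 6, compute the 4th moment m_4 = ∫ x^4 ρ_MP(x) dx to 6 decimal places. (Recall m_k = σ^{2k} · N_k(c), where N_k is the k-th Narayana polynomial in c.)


E[X⁴] = σ⁸ (1 + 6c + 6c² + c³) (fourth MP moment). With σ² = 6 (so σ⁸ = 1296) and c = 6/18 = 0.333333: E[X⁴] = 1296 · (1 + 6·0.333333 + 6·(0.333333)² + (0.333333)³) = 1296 · 3.703704.

So E[X^4] = 4800.000000.


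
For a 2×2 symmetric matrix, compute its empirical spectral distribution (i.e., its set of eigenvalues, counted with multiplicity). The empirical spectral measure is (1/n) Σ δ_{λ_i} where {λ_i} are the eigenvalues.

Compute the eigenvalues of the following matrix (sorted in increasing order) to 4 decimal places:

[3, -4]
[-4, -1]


Since M is real symmetric, both eigenvalues are real; they are the roots of det(λI − M) = λ² − (tr M) λ + det M.
tr M = 3 + (-1) = 2.
det M = 3·(-1) − (-4)² = -3 − 16 = -19.
Characteristic polynomial: λ² − 2λ − 19 = 0.
Discriminant Δ = (tr M)² − 4·det M = 4 − (-76) = 80; √Δ = 8.944272.
λ = (tr M ± √Δ)/2 = (2 ± 8.944272)/2, giving (tr M − √Δ)/2 = -3.4721 and (tr M + √Δ)/2 = 5.4721.

Eigenvalues sorted in increasing order: [-3.4721, 5.4721].


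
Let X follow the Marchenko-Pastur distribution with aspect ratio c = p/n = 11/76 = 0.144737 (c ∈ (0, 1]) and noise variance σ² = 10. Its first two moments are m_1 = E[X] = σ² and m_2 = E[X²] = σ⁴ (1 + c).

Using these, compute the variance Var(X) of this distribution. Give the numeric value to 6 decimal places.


m_1 = E[X] = σ² = 10, so m_1² = 100.
m_2 = E[X²] = σ⁴ (1 + c) = 100 · (1 + 0.144737) = 100 · 1.144737 = 114.473684.
(Note m_2 − m_1² simplifies to c · σ⁴ = 0.144737 · 100.)

Var(X) = m_2 − m_1² = 114.473684 − 100 = 14.473684.


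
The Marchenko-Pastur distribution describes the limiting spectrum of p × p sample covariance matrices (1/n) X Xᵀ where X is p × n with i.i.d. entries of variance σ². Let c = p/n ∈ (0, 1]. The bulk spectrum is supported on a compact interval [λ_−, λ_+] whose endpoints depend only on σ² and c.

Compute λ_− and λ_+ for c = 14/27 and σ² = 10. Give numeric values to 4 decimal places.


c = 14/27 = 0.518519; √c = 0.720082.
λ_− = σ² (1 − √c)² = 10 · (1 − 0.720082)² = 10 · (0.279918)² = 0.783539.
λ_+ = σ² (1 + √c)² = 10 · (1 + 0.720082)² = 10 · (1.720082)² = 29.586831.

Rounded to 4 decimal places: λ_− ≈ 0.7835, λ_+ ≈ 29.5868.


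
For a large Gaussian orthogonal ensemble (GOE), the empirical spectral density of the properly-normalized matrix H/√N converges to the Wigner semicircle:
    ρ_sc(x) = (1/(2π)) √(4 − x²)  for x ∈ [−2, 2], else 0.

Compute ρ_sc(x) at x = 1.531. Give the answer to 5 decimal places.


ρ_sc(x) = (1/(2π)) √(4 − x²). With x = 1.531:
  4 − x² = 4 − (1.531)² = 4 − 2.343961 = 1.656039.
  √(4 − x²) = 1.286872.
  1/(2π) = 0.159155.
  ρ_sc(1.531) = 0.159155 · 1.286872 = 0.204812.

Rounded to 5 decimal places: ρ_sc(1.531) ≈ 0.20481.


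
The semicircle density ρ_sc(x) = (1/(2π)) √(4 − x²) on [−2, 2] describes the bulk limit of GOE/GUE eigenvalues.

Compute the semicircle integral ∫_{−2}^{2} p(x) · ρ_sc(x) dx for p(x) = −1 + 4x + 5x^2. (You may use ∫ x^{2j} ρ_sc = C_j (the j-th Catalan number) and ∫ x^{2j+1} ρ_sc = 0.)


Write p(x) = Σ a_i x^i, split into monomials and integrate each against ρ_sc separately.
Using ∫ x^{2j} ρ_sc = C_j = (1/(j+1)) C(2j, j) (Catalan numbers) and ∫ x^{2j+1} ρ_sc = 0 (odd monomials vanish by symmetry):
  i = 0 (even): a_0 · C_{0} = -1 · 1 = -1
  i = 1 (odd): ∫ x^1 ρ_sc = 0 (vanishes)
  i = 2 (even): a_2 · C_{1} = 5 · 1 = 5

Summing the contributions: ∫_{−2}^{2} p(x) ρ_sc(x) dx = (-1) + 5 = 4.


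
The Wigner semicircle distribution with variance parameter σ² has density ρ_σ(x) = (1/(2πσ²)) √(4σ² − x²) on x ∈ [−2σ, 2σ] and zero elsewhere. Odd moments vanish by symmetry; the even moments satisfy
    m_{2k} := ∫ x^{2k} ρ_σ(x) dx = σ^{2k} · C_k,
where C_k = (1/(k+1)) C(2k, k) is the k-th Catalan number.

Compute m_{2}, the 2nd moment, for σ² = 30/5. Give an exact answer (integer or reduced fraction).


By the scaled semicircle moment identity, m_{2k} = σ^{2k} · C_k with k = 1.
C_1 = (1/(k+1)) · C(2k, k) = (1/2) · C(2, 1) = (1/2) · 2 = 1.
σ^{2k} = (σ²)^k = (30/5)^1 = 6.

Therefore m_{2} = σ^{2} · C_1 = 6 · 1 = 6.


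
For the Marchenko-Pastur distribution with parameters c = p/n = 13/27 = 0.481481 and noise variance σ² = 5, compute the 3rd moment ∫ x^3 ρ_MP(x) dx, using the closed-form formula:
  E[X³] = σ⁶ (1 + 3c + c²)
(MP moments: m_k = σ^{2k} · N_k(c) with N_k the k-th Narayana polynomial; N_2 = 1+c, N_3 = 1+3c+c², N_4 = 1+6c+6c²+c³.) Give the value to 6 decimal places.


E[X³] = σ⁶ (1 + 3c + c²) (third MP moment). With σ² = 5 (so σ⁶ = 125) and c = 13/27 = 0.481481: E[X³] = 125 · (1 + 3·0.481481 + (0.481481)²) = 125 · 2.676269.

So E[X^3] = 334.533608.


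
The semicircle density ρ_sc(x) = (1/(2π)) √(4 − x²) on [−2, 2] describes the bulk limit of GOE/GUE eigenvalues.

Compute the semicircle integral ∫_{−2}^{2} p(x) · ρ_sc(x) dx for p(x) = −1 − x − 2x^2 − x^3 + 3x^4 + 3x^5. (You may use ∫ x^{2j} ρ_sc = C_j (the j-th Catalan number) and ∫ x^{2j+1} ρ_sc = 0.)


Write p(x) = Σ a_i x^i, split into monomials and integrate each against ρ_sc separately.
Using ∫ x^{2j} ρ_sc = C_j = (1/(j+1)) C(2j, j) (Catalan numbers) and ∫ x^{2j+1} ρ_sc = 0 (odd monomials vanish by symmetry):
  i = 0 (even): a_0 · C_{0} = -1 · 1 = -1
  i = 1 (odd): ∫ x^1 ρ_sc = 0 (vanishes)
  i = 2 (even): a_2 · C_{1} = -2 · 1 = -2
  i = 3 (odd): ∫ x^3 ρ_sc = 0 (vanishes)
  i = 4 (even): a_4 · C_{2} = 3 · 2 = 6
  i = 5 (odd): ∫ x^5 ρ_sc = 0 (vanishes)

Summing the contributions: ∫_{−2}^{2} p(x) ρ_sc(x) dx = (-1) + (-2) + 6 = 3.


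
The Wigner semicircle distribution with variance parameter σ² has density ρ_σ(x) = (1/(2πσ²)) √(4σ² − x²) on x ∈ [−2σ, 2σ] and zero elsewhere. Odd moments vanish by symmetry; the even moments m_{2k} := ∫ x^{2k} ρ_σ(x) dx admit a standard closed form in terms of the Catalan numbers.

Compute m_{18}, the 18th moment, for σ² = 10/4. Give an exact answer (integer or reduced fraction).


By the scaled semicircle moment identity, m_{2k} = σ^{2k} · C_k with k = 9.
C_9 = (1/(k+1)) · C(2k, k) = (1/10) · C(18, 9) = (1/10) · 48620 = 4862.
σ^{2k} = (σ²)^k = (10/4)^9 = 1953125/512.

Therefore m_{18} = σ^{18} · C_9 = (1953125/512) · 4862 = 4748046875/256.


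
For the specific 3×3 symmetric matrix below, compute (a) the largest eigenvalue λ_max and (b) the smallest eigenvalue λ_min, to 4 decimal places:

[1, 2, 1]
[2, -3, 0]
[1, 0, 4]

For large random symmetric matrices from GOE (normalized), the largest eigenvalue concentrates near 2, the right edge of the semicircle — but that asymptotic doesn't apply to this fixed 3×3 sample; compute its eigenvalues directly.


Since M is real symmetric, all three eigenvalues are real; they are the roots of det(λI − M) = λ³ − (tr M) λ² + s λ − det M, where s is the sum of the principal 2×2 minors.
tr M = 1 + (-3) + 4 = 2.
s = (1·(-3) − 2²) + (1·4 − 1²) + ((-3)·4 − 0²) = -7 + 3 + (-12) = -16.
det M (expand along row 1) = 1·(-12) − 2·8 + 1·3 = -25.
Characteristic polynomial: λ³ − 2λ² − 16λ + 25 = 0.
Substitute λ = y + (tr M)/3 = y + 0.666667 to remove the quadratic term: y³ + p·y + q = 0 with p = s − (tr M)²/3 = -17.333333 and q = −2(tr M)³/27 + (tr M)·s/3 − det M = 13.740741.
Three real roots ⇒ use the trigonometric (Viète) form: r = 2√(−p/3) = 4.807402, φ = arccos(3q/(p·r)) = arccos(-0.494697) = 2.088282 rad.
y_k = r·cos(φ/3 − 2πk/3) for k = 0, 1, 2 gives y = 3.688973, 0.825148, -4.514120.
λ_k = y_k + 0.666667 gives λ = 4.3556, 1.4918, -3.8475 (check: the sum is 2.0000 = tr M).

Hence λ_max = 4.3556 and λ_min = -3.8475.


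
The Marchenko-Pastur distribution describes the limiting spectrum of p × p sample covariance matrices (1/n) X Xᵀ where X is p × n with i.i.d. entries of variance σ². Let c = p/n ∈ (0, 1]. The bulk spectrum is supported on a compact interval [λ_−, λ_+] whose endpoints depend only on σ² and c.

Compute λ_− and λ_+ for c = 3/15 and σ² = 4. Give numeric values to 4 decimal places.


c = 3/15 = 0.200000; √c = 0.447214.
λ_− = σ² (1 − √c)² = 4 · (1 − 0.447214)² = 4 · (0.552786)² = 1.222291.
λ_+ = σ² (1 + √c)² = 4 · (1 + 0.447214)² = 4 · (1.447214)² = 8.377709.

Rounded to 4 decimal places: λ_− ≈ 1.2223, λ_+ ≈ 8.3777.


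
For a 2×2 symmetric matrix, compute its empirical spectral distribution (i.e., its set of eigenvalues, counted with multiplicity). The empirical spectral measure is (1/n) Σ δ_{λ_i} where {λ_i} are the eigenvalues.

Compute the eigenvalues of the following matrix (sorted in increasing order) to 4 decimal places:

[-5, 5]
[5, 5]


Since M is real symmetric, both eigenvalues are real; they are the roots of det(λI − M) = λ² − (tr M) λ + det M.
tr M = -5 + 5 = 0.
det M = (-5)·5 − 5² = -25 − 25 = -50.
Characteristic polynomial: λ² − 50 = 0.
Discriminant Δ = (tr M)² − 4·det M = 0 − (-200) = 200; √Δ = 14.142136.
λ = (tr M ± √Δ)/2 = (0 ± 14.142136)/2, giving (tr M − √Δ)/2 = -7.0711 and (tr M + √Δ)/2 = 7.0711.

Eigenvalues sorted in increasing order: [-7.0711, 7.0711].
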